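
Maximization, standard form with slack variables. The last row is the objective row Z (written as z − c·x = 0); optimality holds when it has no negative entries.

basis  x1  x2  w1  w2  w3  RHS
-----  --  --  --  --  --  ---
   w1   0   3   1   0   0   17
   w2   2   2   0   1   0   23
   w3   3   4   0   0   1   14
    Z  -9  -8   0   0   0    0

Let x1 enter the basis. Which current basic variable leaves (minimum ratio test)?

w3

Column x1 entries and ratios — w1: 0 ≤ 0, skip; w2: 23/2 = 23/2; w3: 14/3 = 14/3.
Smallest ratio is 14/3 in the row of w3, so w3 leaves.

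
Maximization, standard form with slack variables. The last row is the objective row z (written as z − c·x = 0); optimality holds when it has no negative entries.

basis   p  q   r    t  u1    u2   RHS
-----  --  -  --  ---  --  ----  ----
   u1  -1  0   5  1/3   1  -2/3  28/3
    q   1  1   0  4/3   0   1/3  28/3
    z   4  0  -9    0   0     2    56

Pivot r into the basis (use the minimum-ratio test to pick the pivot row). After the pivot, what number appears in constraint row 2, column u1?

Ratio test on column r — row 1: (28/3)/5 = 28/15; row 2: entry 0 ≤ 0. Minimum is 28/15 at row 1 (u1 leaves); pivot element 5.
Divide row 1 by 5; eliminate column r from the other rows.
Row 2 update in column u1: 0 − 0·(1/5) = 0.

0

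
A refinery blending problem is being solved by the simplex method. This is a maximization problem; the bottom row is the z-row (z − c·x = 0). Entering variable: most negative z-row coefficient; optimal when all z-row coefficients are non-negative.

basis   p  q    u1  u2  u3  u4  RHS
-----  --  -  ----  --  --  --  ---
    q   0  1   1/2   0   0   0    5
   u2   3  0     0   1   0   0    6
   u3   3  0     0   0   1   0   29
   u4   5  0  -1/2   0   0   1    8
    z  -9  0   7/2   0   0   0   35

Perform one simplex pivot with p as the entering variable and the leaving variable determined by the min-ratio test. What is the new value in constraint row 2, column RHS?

6/5

Ratio test on column p — row 1: entry 0 ≤ 0; row 2: 6/3 = 2; row 3: 29/3 = 29/3; row 4: 8/5 = 8/5. Minimum is 8/5 at row 4 (u4 leaves); pivot element 5.
Divide row 4 by 5; eliminate column p from the other rows.
Row 2 update in column RHS: 6 − 3·(8/5) = 6/5.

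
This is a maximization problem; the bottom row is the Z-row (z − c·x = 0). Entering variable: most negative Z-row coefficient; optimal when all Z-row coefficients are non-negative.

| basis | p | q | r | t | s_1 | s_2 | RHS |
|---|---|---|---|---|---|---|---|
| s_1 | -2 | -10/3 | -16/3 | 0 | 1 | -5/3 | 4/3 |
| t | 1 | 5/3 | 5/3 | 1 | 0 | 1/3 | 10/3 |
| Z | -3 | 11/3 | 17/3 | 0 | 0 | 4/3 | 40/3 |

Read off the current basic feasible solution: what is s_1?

s_1 is basic (row 1); its value is the RHS of that row, 4/3.

4/3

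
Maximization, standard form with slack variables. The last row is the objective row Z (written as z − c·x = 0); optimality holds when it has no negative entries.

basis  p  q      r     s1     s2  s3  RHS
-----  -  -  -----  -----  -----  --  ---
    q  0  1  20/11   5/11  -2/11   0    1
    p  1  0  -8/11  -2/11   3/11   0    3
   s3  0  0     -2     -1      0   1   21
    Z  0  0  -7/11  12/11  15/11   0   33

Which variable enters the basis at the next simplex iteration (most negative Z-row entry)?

r

Negative Z-row entries: r: -7/11.
The most negative is -7/11 in column r, so r enters.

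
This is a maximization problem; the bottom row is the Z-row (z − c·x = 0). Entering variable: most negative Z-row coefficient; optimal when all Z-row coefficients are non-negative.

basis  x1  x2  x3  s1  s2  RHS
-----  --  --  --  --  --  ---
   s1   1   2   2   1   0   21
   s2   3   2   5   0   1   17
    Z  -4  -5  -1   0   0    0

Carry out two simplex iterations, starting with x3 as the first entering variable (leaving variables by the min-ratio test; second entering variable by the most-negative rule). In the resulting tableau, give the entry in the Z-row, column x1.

7/2

Ratio test on column x3 — row 1: 21/2 = 21/2; row 2: 17/5 = 17/5. Minimum is 17/5 at row 2 (s2 leaves); pivot element 5.
Divide row 2 by 5; eliminate column x3 from the other rows.
Second iteration: most negative Z-row entry is -23/5 in column x2, so x2 enters.
Ratio test on column x2 — row 1: (71/5)/(6/5) = 71/6; row 2: (17/5)/(2/5) = 17/2. Minimum is 17/2 at row 2 (x3 leaves); pivot element 2/5.
Divide row 2 by 2/5; eliminate column x2 from the other rows.
After both pivots, the entry at the Z-row, column x1 is 7/2.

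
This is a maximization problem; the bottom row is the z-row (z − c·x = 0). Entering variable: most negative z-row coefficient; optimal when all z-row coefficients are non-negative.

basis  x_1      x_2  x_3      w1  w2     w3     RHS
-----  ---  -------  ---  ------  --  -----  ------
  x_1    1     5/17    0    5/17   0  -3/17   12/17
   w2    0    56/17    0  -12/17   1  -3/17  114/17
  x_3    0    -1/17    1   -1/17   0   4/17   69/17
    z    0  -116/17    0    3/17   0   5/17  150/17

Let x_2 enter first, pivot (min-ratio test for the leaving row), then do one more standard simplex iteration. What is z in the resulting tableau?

231/10

Ratio test on column x_2 — row 1: (12/17)/(5/17) = 12/5; row 2: (114/17)/(56/17) = 57/28; row 3: entry -1/17 ≤ 0. Minimum is 57/28 at row 2 (w2 leaves); pivot element 56/17.
Pivot on row 2; the z-row RHS becomes 150/17 − (-116/17)·(57/28) = 159/7.
Next entering variable (most negative z-row entry -9/7): w1.
Ratio test on column w1 — row 1: (3/28)/(5/14) = 3/10; row 2: entry -3/14 ≤ 0; row 3: entry -1/14 ≤ 0. Minimum is 3/10 at row 1 (x_1 leaves); pivot element 5/14.
After the second pivot the z-row RHS is 159/7 − (-9/7)·(3/10) = 231/10.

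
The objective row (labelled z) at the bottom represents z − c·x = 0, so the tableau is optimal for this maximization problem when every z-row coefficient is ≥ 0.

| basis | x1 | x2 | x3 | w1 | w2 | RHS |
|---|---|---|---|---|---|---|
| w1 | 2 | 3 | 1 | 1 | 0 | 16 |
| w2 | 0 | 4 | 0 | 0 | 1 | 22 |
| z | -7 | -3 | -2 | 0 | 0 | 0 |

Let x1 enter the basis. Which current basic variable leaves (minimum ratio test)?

w1

Column x1 entries and ratios — w1: 16/2 = 8; w2: 0 ≤ 0, skip.
Smallest ratio is 8 in the row of w1, so w1 leaves.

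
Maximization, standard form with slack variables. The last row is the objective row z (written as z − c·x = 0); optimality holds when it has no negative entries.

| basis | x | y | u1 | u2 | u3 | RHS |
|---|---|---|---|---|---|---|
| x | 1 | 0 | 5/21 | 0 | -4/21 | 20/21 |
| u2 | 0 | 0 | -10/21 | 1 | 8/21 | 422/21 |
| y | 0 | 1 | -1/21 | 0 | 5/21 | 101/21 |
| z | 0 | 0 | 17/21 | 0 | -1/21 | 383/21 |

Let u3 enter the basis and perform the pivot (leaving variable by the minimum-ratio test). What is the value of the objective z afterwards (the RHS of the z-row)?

96/5

Ratio test on column u3 — row 1: entry -4/21 ≤ 0; row 2: (422/21)/(8/21) = 211/4; row 3: (101/21)/(5/21) = 101/5. Minimum is 101/5 at row 3 (y leaves); pivot element 5/21.
Pivot on row 3; the z-row RHS becomes 383/21 − (-1/21)·(101/5) = 96/5.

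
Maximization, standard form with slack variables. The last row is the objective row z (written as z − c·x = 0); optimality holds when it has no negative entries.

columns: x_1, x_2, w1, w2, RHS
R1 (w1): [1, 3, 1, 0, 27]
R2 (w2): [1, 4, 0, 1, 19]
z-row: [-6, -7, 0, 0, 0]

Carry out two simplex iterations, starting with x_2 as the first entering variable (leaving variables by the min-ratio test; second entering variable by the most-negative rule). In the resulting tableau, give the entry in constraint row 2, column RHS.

Ratio test on column x_2 — row 1: 27/3 = 9; row 2: 19/4 = 19/4. Minimum is 19/4 at row 2 (w2 leaves); pivot element 4.
Divide row 2 by 4; eliminate column x_2 from the other rows.
Second iteration: most negative z-row entry is -17/4 in column x_1, so x_1 enters.
Ratio test on column x_1 — row 1: (51/4)/(1/4) = 51; row 2: (19/4)/(1/4) = 19. Minimum is 19 at row 2 (x_2 leaves); pivot element 1/4.
Divide row 2 by 1/4; eliminate column x_1 from the other rows.
After both pivots, the entry at constraint row 2, column RHS is 19.

19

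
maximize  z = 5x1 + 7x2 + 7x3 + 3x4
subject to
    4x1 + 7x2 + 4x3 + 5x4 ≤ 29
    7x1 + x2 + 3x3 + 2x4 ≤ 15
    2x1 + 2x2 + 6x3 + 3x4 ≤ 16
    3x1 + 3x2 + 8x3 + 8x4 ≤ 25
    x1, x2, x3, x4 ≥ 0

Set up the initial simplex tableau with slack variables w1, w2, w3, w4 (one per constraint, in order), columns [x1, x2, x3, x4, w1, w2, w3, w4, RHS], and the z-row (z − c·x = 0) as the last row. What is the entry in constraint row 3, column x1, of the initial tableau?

Constraint 3 has coefficient 2 on x1.

2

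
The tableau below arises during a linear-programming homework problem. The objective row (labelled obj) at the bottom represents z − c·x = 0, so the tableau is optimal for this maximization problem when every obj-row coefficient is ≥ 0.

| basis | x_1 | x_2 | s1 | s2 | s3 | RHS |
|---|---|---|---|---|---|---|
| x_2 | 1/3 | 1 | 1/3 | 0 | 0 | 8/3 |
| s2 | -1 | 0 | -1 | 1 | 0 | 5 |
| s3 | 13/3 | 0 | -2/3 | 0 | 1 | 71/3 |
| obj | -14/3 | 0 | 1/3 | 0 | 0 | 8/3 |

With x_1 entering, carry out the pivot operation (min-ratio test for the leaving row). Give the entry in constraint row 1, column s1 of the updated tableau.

5/13

Ratio test on column x_1 — row 1: (8/3)/(1/3) = 8; row 2: entry -1 ≤ 0; row 3: (71/3)/(13/3) = 71/13. Minimum is 71/13 at row 3 (s3 leaves); pivot element 13/3.
Divide row 3 by 13/3; eliminate column x_1 from the other rows.
Row 1 update in column s1: 1/3 − (1/3)·(-2/13) = 5/13.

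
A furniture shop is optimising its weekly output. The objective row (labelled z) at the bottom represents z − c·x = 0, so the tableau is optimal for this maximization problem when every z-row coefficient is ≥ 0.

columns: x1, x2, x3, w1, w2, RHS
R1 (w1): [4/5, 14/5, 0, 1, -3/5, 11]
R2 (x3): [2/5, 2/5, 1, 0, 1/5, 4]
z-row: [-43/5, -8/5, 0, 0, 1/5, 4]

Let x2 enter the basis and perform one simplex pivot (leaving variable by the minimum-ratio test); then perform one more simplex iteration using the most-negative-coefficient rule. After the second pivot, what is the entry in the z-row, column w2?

8

Ratio test on column x2 — row 1: 11/(14/5) = 55/14; row 2: 4/(2/5) = 10. Minimum is 55/14 at row 1 (w1 leaves); pivot element 14/5.
Divide row 1 by 14/5; eliminate column x2 from the other rows.
Second iteration: most negative z-row entry is -57/7 in column x1, so x1 enters.
Ratio test on column x1 — row 1: (55/14)/(2/7) = 55/4; row 2: (17/7)/(2/7) = 17/2. Minimum is 17/2 at row 2 (x3 leaves); pivot element 2/7.
Divide row 2 by 2/7; eliminate column x1 from the other rows.
After both pivots, the entry at the z-row, column w2 is 8.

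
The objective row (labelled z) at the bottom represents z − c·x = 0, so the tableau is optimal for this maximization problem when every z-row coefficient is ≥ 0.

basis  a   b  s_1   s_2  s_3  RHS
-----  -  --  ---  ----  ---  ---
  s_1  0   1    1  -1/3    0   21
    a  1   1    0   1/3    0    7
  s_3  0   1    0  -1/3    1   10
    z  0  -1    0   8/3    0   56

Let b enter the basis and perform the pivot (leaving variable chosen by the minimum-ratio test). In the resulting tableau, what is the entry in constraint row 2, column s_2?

Ratio test on column b — row 1: 21/1 = 21; row 2: 7/1 = 7; row 3: 10/1 = 10. Minimum is 7 at row 2 (a leaves); pivot element 1.
Divide row 2 by 1; eliminate column b from the other rows.
In the new row 2, the s_2 entry is the old entry divided by the pivot: (1/3)/1 = 1/3.

1/3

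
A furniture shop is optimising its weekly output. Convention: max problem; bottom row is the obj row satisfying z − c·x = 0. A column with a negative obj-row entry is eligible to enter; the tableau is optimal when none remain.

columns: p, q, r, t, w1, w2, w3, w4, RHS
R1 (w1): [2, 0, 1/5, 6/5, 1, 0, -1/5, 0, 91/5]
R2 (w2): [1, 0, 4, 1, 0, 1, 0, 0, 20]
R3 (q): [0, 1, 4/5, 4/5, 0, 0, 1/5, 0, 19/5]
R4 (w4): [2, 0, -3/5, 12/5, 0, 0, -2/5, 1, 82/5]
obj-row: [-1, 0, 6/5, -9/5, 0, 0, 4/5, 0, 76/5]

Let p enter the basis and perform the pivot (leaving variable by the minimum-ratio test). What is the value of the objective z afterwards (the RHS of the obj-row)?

Ratio test on column p — row 1: (91/5)/2 = 91/10; row 2: 20/1 = 20; row 3: entry 0 ≤ 0; row 4: (82/5)/2 = 41/5. Minimum is 41/5 at row 4 (w4 leaves); pivot element 2.
Pivot on row 4; the obj-row RHS becomes 76/5 − (-1)·(41/5) = 117/5.

117/5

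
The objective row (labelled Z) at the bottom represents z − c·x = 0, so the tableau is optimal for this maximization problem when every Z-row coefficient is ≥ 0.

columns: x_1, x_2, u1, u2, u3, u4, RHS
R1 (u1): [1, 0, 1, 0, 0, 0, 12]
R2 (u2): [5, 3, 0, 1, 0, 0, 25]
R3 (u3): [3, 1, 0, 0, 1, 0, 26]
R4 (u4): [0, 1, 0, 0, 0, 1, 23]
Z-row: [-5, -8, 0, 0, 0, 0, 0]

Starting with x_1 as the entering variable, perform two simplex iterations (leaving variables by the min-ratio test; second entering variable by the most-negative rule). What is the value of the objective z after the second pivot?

200/3

Ratio test on column x_1 — row 1: 12/1 = 12; row 2: 25/5 = 5; row 3: 26/3 = 26/3; row 4: entry 0 ≤ 0. Minimum is 5 at row 2 (u2 leaves); pivot element 5.
Pivot on row 2; the Z-row RHS becomes 0 − (-5)·5 = 25.
Next entering variable (most negative Z-row entry -5): x_2.
Ratio test on column x_2 — row 1: entry -3/5 ≤ 0; row 2: 5/(3/5) = 25/3; row 3: entry -4/5 ≤ 0; row 4: 23/1 = 23. Minimum is 25/3 at row 2 (x_1 leaves); pivot element 3/5.
After the second pivot the Z-row RHS is 25 − (-5)·(25/3) = 200/3.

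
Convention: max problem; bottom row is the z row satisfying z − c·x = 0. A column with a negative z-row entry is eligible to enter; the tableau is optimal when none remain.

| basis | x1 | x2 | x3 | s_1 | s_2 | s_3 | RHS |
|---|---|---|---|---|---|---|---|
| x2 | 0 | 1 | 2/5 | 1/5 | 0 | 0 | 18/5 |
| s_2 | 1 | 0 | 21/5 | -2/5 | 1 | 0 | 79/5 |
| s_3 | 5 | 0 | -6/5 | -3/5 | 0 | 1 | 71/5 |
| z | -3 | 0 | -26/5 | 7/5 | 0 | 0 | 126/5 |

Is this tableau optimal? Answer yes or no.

no

The z-row has a negative entry -26/5 in column x3, so it is not optimal.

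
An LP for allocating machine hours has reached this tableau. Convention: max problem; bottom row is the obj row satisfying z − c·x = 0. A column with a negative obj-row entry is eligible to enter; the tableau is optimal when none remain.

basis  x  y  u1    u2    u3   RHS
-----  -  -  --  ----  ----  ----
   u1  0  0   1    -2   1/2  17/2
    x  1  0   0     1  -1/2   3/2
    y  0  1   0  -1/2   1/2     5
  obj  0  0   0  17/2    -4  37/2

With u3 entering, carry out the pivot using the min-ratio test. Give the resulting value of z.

117/2

Ratio test on column u3 — row 1: (17/2)/(1/2) = 17; row 2: entry -1/2 ≤ 0; row 3: 5/(1/2) = 10. Minimum is 10 at row 3 (y leaves); pivot element 1/2.
Pivot on row 3; the obj-row RHS becomes 37/2 − (-4)·10 = 117/2.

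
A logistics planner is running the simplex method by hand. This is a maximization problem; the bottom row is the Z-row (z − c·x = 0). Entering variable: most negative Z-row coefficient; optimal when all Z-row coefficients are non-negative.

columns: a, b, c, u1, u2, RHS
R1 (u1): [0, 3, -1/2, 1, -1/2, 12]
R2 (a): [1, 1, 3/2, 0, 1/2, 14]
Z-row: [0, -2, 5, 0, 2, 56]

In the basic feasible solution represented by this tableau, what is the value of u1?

12

u1 is basic (row 1); its value is the RHS of that row, 12.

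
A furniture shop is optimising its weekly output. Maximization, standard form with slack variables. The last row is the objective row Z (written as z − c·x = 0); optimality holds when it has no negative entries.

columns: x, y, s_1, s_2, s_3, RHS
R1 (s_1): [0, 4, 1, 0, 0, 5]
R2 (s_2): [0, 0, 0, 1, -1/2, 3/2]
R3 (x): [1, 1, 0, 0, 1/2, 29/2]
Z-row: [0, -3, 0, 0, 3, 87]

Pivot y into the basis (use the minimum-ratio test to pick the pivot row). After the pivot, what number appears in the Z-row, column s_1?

3/4

Ratio test on column y — row 1: 5/4 = 5/4; row 2: entry 0 ≤ 0; row 3: (29/2)/1 = 29/2. Minimum is 5/4 at row 1 (s_1 leaves); pivot element 4.
Divide row 1 by 4; eliminate column y from the other rows.
Z-row update in column s_1: 0 − (-3)·(1/4) = 3/4.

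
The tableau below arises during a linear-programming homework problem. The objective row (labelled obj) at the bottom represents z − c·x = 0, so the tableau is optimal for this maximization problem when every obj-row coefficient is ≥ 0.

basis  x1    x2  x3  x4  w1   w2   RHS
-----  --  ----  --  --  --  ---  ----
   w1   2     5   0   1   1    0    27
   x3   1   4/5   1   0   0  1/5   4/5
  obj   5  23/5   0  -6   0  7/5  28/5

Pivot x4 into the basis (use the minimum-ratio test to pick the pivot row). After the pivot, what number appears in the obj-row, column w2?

7/5

Ratio test on column x4 — row 1: 27/1 = 27; row 2: entry 0 ≤ 0. Minimum is 27 at row 1 (w1 leaves); pivot element 1.
Divide row 1 by 1; eliminate column x4 from the other rows.
obj-row update in column w2: 7/5 − (-6)·0 = 7/5.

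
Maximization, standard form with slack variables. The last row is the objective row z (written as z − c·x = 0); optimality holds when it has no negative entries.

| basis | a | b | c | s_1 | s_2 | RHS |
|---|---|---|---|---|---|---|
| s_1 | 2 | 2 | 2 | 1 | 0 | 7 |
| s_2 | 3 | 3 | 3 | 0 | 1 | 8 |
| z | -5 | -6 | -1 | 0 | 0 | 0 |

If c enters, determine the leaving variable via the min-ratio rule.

s_2

Column c entries and ratios — s_1: 7/2 = 7/2; s_2: 8/3 = 8/3.
Smallest ratio is 8/3 in the row of s_2, so s_2 leaves.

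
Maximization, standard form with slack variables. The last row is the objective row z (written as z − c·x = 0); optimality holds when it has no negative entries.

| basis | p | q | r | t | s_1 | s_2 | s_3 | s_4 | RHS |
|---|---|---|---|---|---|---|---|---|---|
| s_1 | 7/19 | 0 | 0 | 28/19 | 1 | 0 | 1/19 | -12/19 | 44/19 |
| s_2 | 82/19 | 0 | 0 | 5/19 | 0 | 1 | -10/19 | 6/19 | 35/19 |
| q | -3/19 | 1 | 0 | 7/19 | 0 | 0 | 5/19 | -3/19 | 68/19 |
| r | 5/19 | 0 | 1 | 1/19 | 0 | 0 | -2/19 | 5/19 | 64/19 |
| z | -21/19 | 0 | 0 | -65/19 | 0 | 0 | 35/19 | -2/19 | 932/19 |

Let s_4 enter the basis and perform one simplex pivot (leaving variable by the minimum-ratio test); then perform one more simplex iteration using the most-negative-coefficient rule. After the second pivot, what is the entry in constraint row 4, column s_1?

1/12

Ratio test on column s_4 — row 1: entry -12/19 ≤ 0; row 2: (35/19)/(6/19) = 35/6; row 3: entry -3/19 ≤ 0; row 4: (64/19)/(5/19) = 64/5. Minimum is 35/6 at row 2 (s_2 leaves); pivot element 6/19.
Divide row 2 by 6/19; eliminate column s_4 from the other rows.
Second iteration: most negative z-row entry is -10/3 in column t, so t enters.
Ratio test on column t — row 1: 6/2 = 3; row 2: (35/6)/(5/6) = 7; row 3: (9/2)/(1/2) = 9; row 4: entry -1/6 ≤ 0. Minimum is 3 at row 1 (s_1 leaves); pivot element 2.
Divide row 1 by 2; eliminate column t from the other rows.
After both pivots, the entry at constraint row 4, column s_1 is 1/12.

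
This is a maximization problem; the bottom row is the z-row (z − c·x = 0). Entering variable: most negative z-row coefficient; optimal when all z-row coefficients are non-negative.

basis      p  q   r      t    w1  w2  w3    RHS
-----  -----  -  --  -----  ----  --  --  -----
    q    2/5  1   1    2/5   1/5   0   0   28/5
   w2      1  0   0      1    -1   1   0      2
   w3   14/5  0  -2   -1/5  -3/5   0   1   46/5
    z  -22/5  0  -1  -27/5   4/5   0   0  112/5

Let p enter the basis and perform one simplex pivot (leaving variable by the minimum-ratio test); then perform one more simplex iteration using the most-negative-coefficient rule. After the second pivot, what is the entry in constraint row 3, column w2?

Ratio test on column p — row 1: (28/5)/(2/5) = 14; row 2: 2/1 = 2; row 3: (46/5)/(14/5) = 23/7. Minimum is 2 at row 2 (w2 leaves); pivot element 1.
Divide row 2 by 1; eliminate column p from the other rows.
Second iteration: most negative z-row entry is -18/5 in column w1, so w1 enters.
Ratio test on column w1 — row 1: (24/5)/(3/5) = 8; row 2: entry -1 ≤ 0; row 3: (18/5)/(11/5) = 18/11. Minimum is 18/11 at row 3 (w3 leaves); pivot element 11/5.
Divide row 3 by 11/5; eliminate column w1 from the other rows.
After both pivots, the entry at constraint row 3, column w2 is -14/11.

-14/11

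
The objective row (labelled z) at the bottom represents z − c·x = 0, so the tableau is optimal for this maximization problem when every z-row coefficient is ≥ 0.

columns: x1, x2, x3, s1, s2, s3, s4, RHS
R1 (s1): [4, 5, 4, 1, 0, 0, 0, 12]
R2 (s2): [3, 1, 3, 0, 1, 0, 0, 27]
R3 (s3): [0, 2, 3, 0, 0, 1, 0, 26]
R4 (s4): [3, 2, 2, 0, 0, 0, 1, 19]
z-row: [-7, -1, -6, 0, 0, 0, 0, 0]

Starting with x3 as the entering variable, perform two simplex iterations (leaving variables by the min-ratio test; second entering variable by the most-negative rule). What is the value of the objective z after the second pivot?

Ratio test on column x3 — row 1: 12/4 = 3; row 2: 27/3 = 9; row 3: 26/3 = 26/3; row 4: 19/2 = 19/2. Minimum is 3 at row 1 (s1 leaves); pivot element 4.
Pivot on row 1; the z-row RHS becomes 0 − (-6)·3 = 18.
Next entering variable (most negative z-row entry -1): x1.
Ratio test on column x1 — row 1: 3/1 = 3; row 2: entry 0 ≤ 0; row 3: entry -3 ≤ 0; row 4: 13/1 = 13. Minimum is 3 at row 1 (x3 leaves); pivot element 1.
After the second pivot the z-row RHS is 18 − (-1)·3 = 21.

21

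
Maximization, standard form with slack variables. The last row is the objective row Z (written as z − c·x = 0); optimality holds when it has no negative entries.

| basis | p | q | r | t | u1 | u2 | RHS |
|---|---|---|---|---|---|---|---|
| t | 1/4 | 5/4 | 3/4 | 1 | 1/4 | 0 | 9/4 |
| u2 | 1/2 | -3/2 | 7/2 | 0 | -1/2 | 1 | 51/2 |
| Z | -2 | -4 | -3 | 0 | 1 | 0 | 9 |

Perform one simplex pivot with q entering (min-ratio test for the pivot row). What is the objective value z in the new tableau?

81/5

Ratio test on column q — row 1: (9/4)/(5/4) = 9/5; row 2: entry -3/2 ≤ 0. Minimum is 9/5 at row 1 (t leaves); pivot element 5/4.
Pivot on row 1; the Z-row RHS becomes 9 − (-4)·(9/5) = 81/5.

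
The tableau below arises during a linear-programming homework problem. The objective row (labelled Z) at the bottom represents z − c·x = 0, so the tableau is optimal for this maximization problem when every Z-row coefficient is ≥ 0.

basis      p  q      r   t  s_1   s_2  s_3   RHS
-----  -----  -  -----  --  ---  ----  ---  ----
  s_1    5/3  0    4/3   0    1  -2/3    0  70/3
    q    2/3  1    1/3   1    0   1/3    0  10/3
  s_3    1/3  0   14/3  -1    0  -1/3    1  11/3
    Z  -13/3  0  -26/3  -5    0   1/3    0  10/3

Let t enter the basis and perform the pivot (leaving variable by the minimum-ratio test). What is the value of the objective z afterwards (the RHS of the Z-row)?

20

Ratio test on column t — row 1: entry 0 ≤ 0; row 2: (10/3)/1 = 10/3; row 3: entry -1 ≤ 0. Minimum is 10/3 at row 2 (q leaves); pivot element 1.
Pivot on row 2; the Z-row RHS becomes 10/3 − (-5)·(10/3) = 20.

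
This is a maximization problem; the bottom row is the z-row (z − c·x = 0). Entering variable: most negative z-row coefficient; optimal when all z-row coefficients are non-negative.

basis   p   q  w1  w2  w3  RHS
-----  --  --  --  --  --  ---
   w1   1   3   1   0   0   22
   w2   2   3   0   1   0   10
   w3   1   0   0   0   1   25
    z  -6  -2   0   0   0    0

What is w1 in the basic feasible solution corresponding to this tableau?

22

w1 is basic (row 1); its value is the RHS of that row, 22.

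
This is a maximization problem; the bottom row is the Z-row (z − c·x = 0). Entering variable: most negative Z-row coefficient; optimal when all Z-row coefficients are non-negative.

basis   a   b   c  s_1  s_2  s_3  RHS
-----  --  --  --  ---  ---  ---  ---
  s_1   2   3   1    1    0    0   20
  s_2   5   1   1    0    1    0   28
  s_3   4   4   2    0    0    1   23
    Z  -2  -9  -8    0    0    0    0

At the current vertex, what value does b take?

b is not in the basis, so in the current basic feasible solution b = 0.

0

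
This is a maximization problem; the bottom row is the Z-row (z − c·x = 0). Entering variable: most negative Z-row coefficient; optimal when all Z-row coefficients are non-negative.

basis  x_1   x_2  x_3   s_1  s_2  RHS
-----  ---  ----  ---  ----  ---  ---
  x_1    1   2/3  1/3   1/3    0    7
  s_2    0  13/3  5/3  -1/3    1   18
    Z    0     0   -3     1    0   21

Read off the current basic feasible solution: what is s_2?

18

s_2 is basic (row 2); its value is the RHS of that row, 18.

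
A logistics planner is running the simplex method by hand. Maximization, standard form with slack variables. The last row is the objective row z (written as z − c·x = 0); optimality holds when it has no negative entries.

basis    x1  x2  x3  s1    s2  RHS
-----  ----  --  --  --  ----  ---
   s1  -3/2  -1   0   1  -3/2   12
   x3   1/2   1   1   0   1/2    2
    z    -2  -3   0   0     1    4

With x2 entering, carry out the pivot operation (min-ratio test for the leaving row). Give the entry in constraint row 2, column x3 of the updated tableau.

1

Ratio test on column x2 — row 1: entry -1 ≤ 0; row 2: 2/1 = 2. Minimum is 2 at row 2 (x3 leaves); pivot element 1.
Divide row 2 by 1; eliminate column x2 from the other rows.
In the new row 2, the x3 entry is the old entry divided by the pivot: 1/1 = 1.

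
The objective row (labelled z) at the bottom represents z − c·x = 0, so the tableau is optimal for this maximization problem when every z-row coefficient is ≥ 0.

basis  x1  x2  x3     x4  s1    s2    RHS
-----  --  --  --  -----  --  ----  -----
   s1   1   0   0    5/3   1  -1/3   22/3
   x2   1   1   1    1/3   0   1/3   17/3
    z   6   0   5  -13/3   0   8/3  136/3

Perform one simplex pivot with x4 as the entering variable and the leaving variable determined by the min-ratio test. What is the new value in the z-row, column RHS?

Ratio test on column x4 — row 1: (22/3)/(5/3) = 22/5; row 2: (17/3)/(1/3) = 17. Minimum is 22/5 at row 1 (s1 leaves); pivot element 5/3.
Divide row 1 by 5/3; eliminate column x4 from the other rows.
z-row update in column RHS: 136/3 − (-13/3)·(22/5) = 322/5.

322/5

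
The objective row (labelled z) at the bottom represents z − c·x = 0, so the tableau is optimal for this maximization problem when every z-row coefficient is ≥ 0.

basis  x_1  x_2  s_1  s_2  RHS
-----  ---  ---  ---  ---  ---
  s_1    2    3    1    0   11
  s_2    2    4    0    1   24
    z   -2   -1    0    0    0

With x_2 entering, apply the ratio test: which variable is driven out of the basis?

Column x_2 entries and ratios — s_1: 11/3 = 11/3; s_2: 24/4 = 6.
Smallest ratio is 11/3 in the row of s_1, so s_1 leaves.

s_1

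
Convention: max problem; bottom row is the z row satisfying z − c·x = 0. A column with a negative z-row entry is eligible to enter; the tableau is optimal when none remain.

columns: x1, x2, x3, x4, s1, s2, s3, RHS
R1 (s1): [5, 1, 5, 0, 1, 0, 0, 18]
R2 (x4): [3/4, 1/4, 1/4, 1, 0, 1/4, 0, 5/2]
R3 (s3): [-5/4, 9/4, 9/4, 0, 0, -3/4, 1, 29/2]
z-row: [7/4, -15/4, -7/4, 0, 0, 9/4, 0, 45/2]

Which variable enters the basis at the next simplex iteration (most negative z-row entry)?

Negative z-row entries: x2: -15/4, x3: -7/4.
The most negative is -15/4 in column x2, so x2 enters.

x2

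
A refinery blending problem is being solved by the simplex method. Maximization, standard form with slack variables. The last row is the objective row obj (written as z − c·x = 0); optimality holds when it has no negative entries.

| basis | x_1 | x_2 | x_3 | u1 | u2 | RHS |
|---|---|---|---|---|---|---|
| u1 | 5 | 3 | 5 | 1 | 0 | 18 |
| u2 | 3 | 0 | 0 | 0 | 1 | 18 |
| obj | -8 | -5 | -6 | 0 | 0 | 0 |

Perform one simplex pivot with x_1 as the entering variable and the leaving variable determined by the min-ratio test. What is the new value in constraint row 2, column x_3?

Ratio test on column x_1 — row 1: 18/5 = 18/5; row 2: 18/3 = 6. Minimum is 18/5 at row 1 (u1 leaves); pivot element 5.
Divide row 1 by 5; eliminate column x_1 from the other rows.
Row 2 update in column x_3: 0 − 3·1 = -3.

-3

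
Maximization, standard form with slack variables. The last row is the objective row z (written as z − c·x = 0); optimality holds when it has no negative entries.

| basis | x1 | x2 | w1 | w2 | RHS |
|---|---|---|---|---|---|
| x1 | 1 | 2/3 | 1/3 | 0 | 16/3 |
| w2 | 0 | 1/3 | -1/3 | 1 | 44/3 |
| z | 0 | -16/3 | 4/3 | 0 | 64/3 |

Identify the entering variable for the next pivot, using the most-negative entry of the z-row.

Negative z-row entries: x2: -16/3.
The most negative is -16/3 in column x2, so x2 enters.

x2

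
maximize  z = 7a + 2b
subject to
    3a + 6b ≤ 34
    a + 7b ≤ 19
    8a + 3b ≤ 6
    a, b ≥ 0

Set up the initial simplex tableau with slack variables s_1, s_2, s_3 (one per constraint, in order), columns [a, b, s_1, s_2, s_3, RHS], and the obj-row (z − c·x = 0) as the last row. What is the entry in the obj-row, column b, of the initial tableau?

-2

The obj-row carries the negated objective coefficients: the b entry is -2.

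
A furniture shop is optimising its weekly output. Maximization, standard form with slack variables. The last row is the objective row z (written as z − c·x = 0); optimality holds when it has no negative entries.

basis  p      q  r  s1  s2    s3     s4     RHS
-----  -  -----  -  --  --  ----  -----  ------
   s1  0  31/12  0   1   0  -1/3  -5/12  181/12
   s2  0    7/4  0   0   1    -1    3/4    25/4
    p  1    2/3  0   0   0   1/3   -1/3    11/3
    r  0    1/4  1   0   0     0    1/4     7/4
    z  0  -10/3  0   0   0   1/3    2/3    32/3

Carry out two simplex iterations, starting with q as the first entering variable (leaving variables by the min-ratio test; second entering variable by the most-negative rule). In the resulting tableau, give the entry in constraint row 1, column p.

Ratio test on column q — row 1: (181/12)/(31/12) = 181/31; row 2: (25/4)/(7/4) = 25/7; row 3: (11/3)/(2/3) = 11/2; row 4: (7/4)/(1/4) = 7. Minimum is 25/7 at row 2 (s2 leaves); pivot element 7/4.
Divide row 2 by 7/4; eliminate column q from the other rows.
Second iteration: most negative z-row entry is -11/7 in column s3, so s3 enters.
Ratio test on column s3 — row 1: (41/7)/(8/7) = 41/8; row 2: entry -4/7 ≤ 0; row 3: (9/7)/(5/7) = 9/5; row 4: (6/7)/(1/7) = 6. Minimum is 9/5 at row 3 (p leaves); pivot element 5/7.
Divide row 3 by 5/7; eliminate column s3 from the other rows.
After both pivots, the entry at constraint row 1, column p is -8/5.

-8/5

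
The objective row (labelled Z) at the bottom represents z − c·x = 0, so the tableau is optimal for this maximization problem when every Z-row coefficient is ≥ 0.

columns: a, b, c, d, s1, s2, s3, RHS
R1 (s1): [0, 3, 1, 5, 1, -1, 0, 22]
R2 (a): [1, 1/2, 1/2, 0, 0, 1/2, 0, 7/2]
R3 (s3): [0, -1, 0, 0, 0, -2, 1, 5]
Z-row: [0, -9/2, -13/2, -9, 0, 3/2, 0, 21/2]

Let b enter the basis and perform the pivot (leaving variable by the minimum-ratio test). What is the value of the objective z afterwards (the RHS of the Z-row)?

42

Ratio test on column b — row 1: 22/3 = 22/3; row 2: (7/2)/(1/2) = 7; row 3: entry -1 ≤ 0. Minimum is 7 at row 2 (a leaves); pivot element 1/2.
Pivot on row 2; the Z-row RHS becomes 21/2 − (-9/2)·7 = 42.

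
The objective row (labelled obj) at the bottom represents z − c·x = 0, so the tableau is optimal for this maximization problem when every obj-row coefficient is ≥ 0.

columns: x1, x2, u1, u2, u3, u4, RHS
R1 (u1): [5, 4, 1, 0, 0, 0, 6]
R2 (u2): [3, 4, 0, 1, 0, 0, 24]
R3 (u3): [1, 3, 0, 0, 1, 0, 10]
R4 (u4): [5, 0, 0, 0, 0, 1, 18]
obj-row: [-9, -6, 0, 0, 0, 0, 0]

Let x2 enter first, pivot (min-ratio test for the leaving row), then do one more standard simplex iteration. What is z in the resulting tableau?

54/5

Ratio test on column x2 — row 1: 6/4 = 3/2; row 2: 24/4 = 6; row 3: 10/3 = 10/3; row 4: entry 0 ≤ 0. Minimum is 3/2 at row 1 (u1 leaves); pivot element 4.
Pivot on row 1; the obj-row RHS becomes 0 − (-6)·(3/2) = 9.
Next entering variable (most negative obj-row entry -3/2): x1.
Ratio test on column x1 — row 1: (3/2)/(5/4) = 6/5; row 2: entry -2 ≤ 0; row 3: entry -11/4 ≤ 0; row 4: 18/5 = 18/5. Minimum is 6/5 at row 1 (x2 leaves); pivot element 5/4.
After the second pivot the obj-row RHS is 9 − (-3/2)·(6/5) = 54/5.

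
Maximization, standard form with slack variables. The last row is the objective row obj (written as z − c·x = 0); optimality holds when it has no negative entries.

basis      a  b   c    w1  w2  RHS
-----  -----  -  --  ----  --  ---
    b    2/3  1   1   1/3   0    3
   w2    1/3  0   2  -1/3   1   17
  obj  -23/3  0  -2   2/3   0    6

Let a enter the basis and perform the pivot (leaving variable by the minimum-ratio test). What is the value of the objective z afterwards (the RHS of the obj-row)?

Ratio test on column a — row 1: 3/(2/3) = 9/2; row 2: 17/(1/3) = 51. Minimum is 9/2 at row 1 (b leaves); pivot element 2/3.
Pivot on row 1; the obj-row RHS becomes 6 − (-23/3)·(9/2) = 81/2.

81/2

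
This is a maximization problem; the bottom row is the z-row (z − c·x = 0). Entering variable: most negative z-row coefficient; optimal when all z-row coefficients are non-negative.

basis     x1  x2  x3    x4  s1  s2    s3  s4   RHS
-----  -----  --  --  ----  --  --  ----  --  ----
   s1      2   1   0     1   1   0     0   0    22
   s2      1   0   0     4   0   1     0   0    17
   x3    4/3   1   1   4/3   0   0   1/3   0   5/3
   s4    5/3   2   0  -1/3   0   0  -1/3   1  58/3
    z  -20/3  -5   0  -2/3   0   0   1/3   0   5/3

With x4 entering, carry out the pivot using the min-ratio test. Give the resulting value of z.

5/2

Ratio test on column x4 — row 1: 22/1 = 22; row 2: 17/4 = 17/4; row 3: (5/3)/(4/3) = 5/4; row 4: entry -1/3 ≤ 0. Minimum is 5/4 at row 3 (x3 leaves); pivot element 4/3.
Pivot on row 3; the z-row RHS becomes 5/3 − (-2/3)·(5/4) = 5/2.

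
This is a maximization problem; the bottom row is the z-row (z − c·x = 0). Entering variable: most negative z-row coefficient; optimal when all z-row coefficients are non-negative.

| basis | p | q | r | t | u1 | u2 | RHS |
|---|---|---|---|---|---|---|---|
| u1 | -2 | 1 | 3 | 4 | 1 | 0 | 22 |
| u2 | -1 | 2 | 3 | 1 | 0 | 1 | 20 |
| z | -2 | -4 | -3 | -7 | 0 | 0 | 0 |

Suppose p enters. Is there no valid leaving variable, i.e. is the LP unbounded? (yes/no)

yes

Every constraint-row entry in column p is ≤ 0, so increasing p is unbounded.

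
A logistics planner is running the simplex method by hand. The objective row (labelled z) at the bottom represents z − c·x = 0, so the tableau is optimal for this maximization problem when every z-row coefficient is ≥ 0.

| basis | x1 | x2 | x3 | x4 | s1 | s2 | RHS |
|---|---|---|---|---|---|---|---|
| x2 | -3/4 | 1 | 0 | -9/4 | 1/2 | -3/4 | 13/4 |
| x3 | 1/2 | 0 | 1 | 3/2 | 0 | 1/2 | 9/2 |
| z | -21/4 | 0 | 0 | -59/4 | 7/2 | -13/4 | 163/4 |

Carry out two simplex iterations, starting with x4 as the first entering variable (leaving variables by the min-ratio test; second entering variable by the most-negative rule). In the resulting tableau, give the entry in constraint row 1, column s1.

1/2

Ratio test on column x4 — row 1: entry -9/4 ≤ 0; row 2: (9/2)/(3/2) = 3. Minimum is 3 at row 2 (x3 leaves); pivot element 3/2.
Divide row 2 by 3/2; eliminate column x4 from the other rows.
Second iteration: most negative z-row entry is -1/3 in column x1, so x1 enters.
Ratio test on column x1 — row 1: entry 0 ≤ 0; row 2: 3/(1/3) = 9. Minimum is 9 at row 2 (x4 leaves); pivot element 1/3.
Divide row 2 by 1/3; eliminate column x1 from the other rows.
After both pivots, the entry at constraint row 1, column s1 is 1/2.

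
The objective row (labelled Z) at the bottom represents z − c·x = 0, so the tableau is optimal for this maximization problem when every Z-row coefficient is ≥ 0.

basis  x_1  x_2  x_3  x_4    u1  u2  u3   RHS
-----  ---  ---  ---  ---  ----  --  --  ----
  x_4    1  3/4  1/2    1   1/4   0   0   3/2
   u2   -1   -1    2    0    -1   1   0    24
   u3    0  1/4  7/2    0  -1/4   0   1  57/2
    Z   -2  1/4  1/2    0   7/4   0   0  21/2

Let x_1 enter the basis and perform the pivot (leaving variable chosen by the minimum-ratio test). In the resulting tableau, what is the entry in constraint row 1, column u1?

1/4

Ratio test on column x_1 — row 1: (3/2)/1 = 3/2; row 2: entry -1 ≤ 0; row 3: entry 0 ≤ 0. Minimum is 3/2 at row 1 (x_4 leaves); pivot element 1.
Divide row 1 by 1; eliminate column x_1 from the other rows.
In the new row 1, the u1 entry is the old entry divided by the pivot: (1/4)/1 = 1/4.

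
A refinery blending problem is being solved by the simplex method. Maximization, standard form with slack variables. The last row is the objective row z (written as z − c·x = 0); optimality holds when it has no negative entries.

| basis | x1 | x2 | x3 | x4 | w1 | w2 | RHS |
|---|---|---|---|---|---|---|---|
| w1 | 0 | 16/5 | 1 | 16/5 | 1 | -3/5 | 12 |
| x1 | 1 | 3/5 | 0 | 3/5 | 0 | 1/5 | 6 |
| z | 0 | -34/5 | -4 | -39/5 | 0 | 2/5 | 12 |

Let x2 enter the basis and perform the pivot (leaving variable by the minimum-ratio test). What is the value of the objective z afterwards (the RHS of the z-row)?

75/2

Ratio test on column x2 — row 1: 12/(16/5) = 15/4; row 2: 6/(3/5) = 10. Minimum is 15/4 at row 1 (w1 leaves); pivot element 16/5.
Pivot on row 1; the z-row RHS becomes 12 − (-34/5)·(15/4) = 75/2.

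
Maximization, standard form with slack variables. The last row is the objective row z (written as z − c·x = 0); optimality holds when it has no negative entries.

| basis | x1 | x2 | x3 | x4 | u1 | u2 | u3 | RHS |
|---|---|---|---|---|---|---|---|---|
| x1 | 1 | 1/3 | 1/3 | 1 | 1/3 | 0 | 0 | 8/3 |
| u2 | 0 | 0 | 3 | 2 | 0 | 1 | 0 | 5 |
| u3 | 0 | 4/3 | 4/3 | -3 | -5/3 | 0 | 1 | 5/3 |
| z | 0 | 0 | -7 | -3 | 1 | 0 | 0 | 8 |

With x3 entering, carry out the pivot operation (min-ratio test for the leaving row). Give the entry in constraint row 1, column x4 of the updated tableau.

7/4

Ratio test on column x3 — row 1: (8/3)/(1/3) = 8; row 2: 5/3 = 5/3; row 3: (5/3)/(4/3) = 5/4. Minimum is 5/4 at row 3 (u3 leaves); pivot element 4/3.
Divide row 3 by 4/3; eliminate column x3 from the other rows.
Row 1 update in column x4: 1 − (1/3)·(-9/4) = 7/4.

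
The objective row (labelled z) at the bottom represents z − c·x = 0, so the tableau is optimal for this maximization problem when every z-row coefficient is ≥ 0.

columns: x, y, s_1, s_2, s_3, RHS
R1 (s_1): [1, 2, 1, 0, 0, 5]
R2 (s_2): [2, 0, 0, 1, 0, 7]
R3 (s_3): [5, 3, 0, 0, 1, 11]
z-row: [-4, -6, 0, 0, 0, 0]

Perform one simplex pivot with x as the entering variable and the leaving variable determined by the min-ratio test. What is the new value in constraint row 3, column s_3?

Ratio test on column x — row 1: 5/1 = 5; row 2: 7/2 = 7/2; row 3: 11/5 = 11/5. Minimum is 11/5 at row 3 (s_3 leaves); pivot element 5.
Divide row 3 by 5; eliminate column x from the other rows.
In the new row 3, the s_3 entry is the old entry divided by the pivot: 1/5 = 1/5.

1/5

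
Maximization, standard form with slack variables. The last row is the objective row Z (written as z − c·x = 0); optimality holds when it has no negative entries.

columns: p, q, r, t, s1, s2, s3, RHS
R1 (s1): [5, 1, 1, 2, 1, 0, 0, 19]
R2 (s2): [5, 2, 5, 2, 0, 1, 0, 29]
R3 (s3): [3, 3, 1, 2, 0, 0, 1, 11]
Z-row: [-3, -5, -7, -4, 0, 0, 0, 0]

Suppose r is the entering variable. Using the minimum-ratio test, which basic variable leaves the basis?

s2

Column r entries and ratios — s1: 19/1 = 19; s2: 29/5 = 29/5; s3: 11/1 = 11.
Smallest ratio is 29/5 in the row of s2, so s2 leaves.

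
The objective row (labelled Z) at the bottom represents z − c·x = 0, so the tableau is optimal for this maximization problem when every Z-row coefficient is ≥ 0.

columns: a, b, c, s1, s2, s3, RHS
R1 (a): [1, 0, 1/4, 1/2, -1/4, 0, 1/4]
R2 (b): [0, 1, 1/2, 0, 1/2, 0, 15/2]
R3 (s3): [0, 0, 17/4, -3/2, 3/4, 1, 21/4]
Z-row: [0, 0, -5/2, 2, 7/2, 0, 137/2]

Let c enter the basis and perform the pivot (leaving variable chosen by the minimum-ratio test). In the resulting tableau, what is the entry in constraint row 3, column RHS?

1

Ratio test on column c — row 1: (1/4)/(1/4) = 1; row 2: (15/2)/(1/2) = 15; row 3: (21/4)/(17/4) = 21/17. Minimum is 1 at row 1 (a leaves); pivot element 1/4.
Divide row 1 by 1/4; eliminate column c from the other rows.
Row 3 update in column RHS: 21/4 − (17/4)·1 = 1.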